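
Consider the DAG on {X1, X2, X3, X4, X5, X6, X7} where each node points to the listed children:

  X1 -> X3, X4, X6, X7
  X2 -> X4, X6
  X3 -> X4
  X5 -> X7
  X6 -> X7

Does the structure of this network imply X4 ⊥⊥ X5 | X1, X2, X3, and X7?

Enumerating the 6 paths from X4 to X5 and testing each for blocking by {X1, X2, X3, X7}:
  1. X4 ← X2 → X6 → X7 ← X5 — X2:fork[blocks]; X6:chain[open]; X7:collider[open] ⇒ blocked
  2. X4 ← X2 → X6 ← X1 → X7 ← X5 — X2:fork[blocks]; X6:collider[open]; X1:fork[blocks]; X7:collider[open] ⇒ blocked
  3. X4 ← X1 → X7 ← X5 — X1:fork[blocks]; X7:collider[open] ⇒ blocked
  4. X4 ← X1 → X6 → X7 ← X5 — X1:fork[blocks]; X6:chain[open]; X7:collider[open] ⇒ blocked
  5. X4 ← X3 ← X1 → X7 ← X5 — X3:chain[blocks]; X1:fork[blocks]; X7:collider[open] ⇒ blocked
  6. X4 ← X3 ← X1 → X6 → X7 ← X5 — X3:chain[blocks]; X1:fork[blocks]; X6:chain[open]; X7:collider[open] ⇒ blocked
Every path is blocked, so X4 and X5 are d-separated given {X1, X2, X3, X7}.

Yes — X4 and X5 are d-separated given {X1, X2, X3, X7}.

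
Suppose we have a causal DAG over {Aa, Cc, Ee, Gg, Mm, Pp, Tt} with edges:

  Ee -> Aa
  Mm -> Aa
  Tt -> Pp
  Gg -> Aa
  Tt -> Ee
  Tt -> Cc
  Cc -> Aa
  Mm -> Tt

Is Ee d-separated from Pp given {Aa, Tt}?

Enumerating the 3 paths from Ee to Pp and testing each for blocking by {Aa, Tt}:
  1. Ee → Aa ← Mm → Tt → Pp — Aa:collider[open]; Mm:fork[open]; Tt:chain[blocks] ⇒ blocked
  2. Ee → Aa ← Cc ← Tt → Pp — Aa:collider[open]; Cc:chain[open]; Tt:fork[blocks] ⇒ blocked
  3. Ee ← Tt → Pp — Tt:fork[blocks] ⇒ blocked
Every path is blocked, so Ee and Pp are d-separated given {Aa, Tt}.

Yes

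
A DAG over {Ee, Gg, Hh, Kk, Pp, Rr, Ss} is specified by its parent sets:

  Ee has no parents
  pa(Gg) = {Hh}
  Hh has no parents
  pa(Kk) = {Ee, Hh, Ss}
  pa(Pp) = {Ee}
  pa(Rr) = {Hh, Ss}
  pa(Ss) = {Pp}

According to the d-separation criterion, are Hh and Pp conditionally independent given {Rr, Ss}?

Enumerating the 4 paths from Hh to Pp and testing each for blocking by {Rr, Ss}:
  1. Hh → Kk ← Ee → Pp — Kk:collider[blocks]; Ee:fork[open] ⇒ blocked
  2. Hh → Kk ← Ss ← Pp — Kk:collider[blocks]; Ss:chain[blocks] ⇒ blocked
  3. Hh → Rr ← Ss → Kk ← Ee → Pp — Rr:collider[open]; Ss:fork[blocks]; Kk:collider[blocks]; Ee:fork[open] ⇒ blocked
  4. Hh → Rr ← Ss ← Pp — Rr:collider[open]; Ss:chain[blocks] ⇒ blocked
Since every path is blocked, d-separation holds.

Yes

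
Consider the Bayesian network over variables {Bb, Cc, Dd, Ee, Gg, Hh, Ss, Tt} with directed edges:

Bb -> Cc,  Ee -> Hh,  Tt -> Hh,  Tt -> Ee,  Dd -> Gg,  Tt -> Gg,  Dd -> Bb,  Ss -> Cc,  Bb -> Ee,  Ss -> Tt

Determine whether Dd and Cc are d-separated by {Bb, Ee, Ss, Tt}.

We examine all 6 paths between Dd and Cc:
  1. Dd → Bb → Cc — Bb:chain[blocks] ⇒ blocked
  2. Dd → Bb → Ee ← Tt ← Ss → Cc — Bb:chain[blocks]; Ee:collider[open]; Tt:chain[blocks]; Ss:fork[blocks] ⇒ blocked
  3. Dd → Bb → Ee → Hh ← Tt ← Ss → Cc — Bb:chain[blocks]; Ee:chain[blocks]; Hh:collider[blocks]; Tt:chain[blocks]; Ss:fork[blocks] ⇒ blocked
  4. Dd → Gg ← Tt → Ee ← Bb → Cc — Gg:collider[blocks]; Tt:fork[blocks]; Ee:collider[open]; Bb:fork[blocks] ⇒ blocked
  5. Dd → Gg ← Tt ← Ss → Cc — Gg:collider[blocks]; Tt:chain[blocks]; Ss:fork[blocks] ⇒ blocked
  6. Dd → Gg ← Tt → Hh ← Ee ← Bb → Cc — Gg:collider[blocks]; Tt:fork[blocks]; Hh:collider[blocks]; Ee:chain[blocks]; Bb:fork[blocks] ⇒ blocked
Since every path is blocked, d-separation holds.

Yes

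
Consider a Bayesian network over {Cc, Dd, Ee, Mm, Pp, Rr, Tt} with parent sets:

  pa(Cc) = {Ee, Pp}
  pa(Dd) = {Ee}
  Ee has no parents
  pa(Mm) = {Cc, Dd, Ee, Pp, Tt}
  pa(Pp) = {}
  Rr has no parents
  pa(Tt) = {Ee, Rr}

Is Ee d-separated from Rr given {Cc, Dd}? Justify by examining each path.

There are 5 undirected paths between Ee and Rr; checking each against the conditioning set {Cc, Dd}:
  1. Ee → Tt ← Rr — Tt:collider[blocks] ⇒ blocked
  2. Ee → Dd → Mm ← Tt ← Rr — Dd:chain[blocks]; Mm:collider[blocks]; Tt:chain[open] ⇒ blocked
  3. Ee → Mm ← Tt ← Rr — Mm:collider[blocks]; Tt:chain[open] ⇒ blocked
  4. Ee → Cc → Mm ← Tt ← Rr — Cc:chain[blocks]; Mm:collider[blocks]; Tt:chain[open] ⇒ blocked
  5. Ee → Cc ← Pp → Mm ← Tt ← Rr — Cc:collider[open]; Pp:fork[open]; Mm:collider[blocks]; Tt:chain[open] ⇒ blocked
All paths are blocked; Ee ⊥ Rr | {Cc, Dd} holds.

Yes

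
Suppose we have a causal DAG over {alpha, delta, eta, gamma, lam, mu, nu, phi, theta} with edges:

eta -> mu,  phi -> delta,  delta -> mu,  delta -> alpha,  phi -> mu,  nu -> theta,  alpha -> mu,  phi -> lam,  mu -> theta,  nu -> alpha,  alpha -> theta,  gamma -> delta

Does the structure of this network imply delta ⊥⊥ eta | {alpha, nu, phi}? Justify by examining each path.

Yes — delta and eta are d-separated given {alpha, nu, phi}.

There are 5 undirected paths between delta and eta; checking each against the conditioning set {alpha, nu, phi}:
Path 1: delta → alpha ← nu → theta ← mu ← eta
  nu is a fork here and nu is conditioned on, so the path is blocked at nu.
Path 2: delta → alpha → mu ← eta
  alpha is a chain here and alpha is conditioned on, so the path is blocked at alpha.
Path 3: delta → alpha → theta ← mu ← eta
  alpha is a chain here and alpha is conditioned on, so the path is blocked at alpha.
Path 4: delta → mu ← eta
  mu is a collider here and neither mu nor any of its descendants is conditioned on, so the collider stays closed — the path is blocked at mu.
Path 5: delta ← phi → mu ← eta
  phi is a fork here and phi is conditioned on, so the path is blocked at phi.
Every path is blocked, so delta and eta are d-separated given {alpha, nu, phi}.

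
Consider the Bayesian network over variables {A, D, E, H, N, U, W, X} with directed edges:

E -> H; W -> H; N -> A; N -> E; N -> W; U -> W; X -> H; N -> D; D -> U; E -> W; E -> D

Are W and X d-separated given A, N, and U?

Yes

6 paths connect W and X; each must be blocked for d-separation to hold:
Path 1: W ← U ← D ← E → H ← X
  U is a chain here and U is conditioned on, so the path is blocked at U.
Path 2: W ← U ← D ← N → E → H ← X
  U is a chain here and U is conditioned on, so the path is blocked at U.
Path 3: W ← E → H ← X
  H is a collider here and neither H nor any of its descendants is conditioned on, so the collider stays closed — the path is blocked at H.
Path 4: W → H ← X
  H is a collider here and neither H nor any of its descendants is conditioned on, so the collider stays closed — the path is blocked at H.
Path 5: W ← N → E → H ← X
  N is a fork here and N is conditioned on, so the path is blocked at N.
Path 6: W ← N → D ← E → H ← X
  N is a fork here and N is conditioned on, so the path is blocked at N.
Since every path is blocked, d-separation holds.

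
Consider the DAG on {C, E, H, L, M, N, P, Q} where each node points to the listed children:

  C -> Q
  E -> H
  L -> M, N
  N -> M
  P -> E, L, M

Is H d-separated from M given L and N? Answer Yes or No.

No

There are 3 undirected paths between H and M; checking each against the conditioning set {L, N}:
  1. H ← E ← P → L → M — E:chain[open]; P:fork[open]; L:chain[blocks] ⇒ blocked
  2. H ← E ← P → L → N → M — E:chain[open]; P:fork[open]; L:chain[blocks]; N:chain[blocks] ⇒ blocked
  3. H ← E ← P → M — E:chain[open]; P:fork[open] ⇒ active
At least one path is unblocked, so d-separation fails.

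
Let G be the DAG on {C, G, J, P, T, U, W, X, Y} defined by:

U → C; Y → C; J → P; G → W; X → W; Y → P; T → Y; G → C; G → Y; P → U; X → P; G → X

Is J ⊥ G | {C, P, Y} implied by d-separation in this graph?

No

We examine all 6 paths between J and G:
Path 1: J → P ← X → W ← G
  W is a collider here and neither W nor any of its descendants is conditioned on, so the collider stays closed — the path is blocked at W.
Path 2: J → P ← X ← G
  P is a collider and P is conditioned on, which opens it; X is a chain and X is not conditioned on — no node blocks this path, so it is active.
Path 3: J → P → U → C ← G
  P is a chain here and P is conditioned on, so the path is blocked at P.
Path 4: J → P → U → C ← Y ← G
  P is a chain here and P is conditioned on, so the path is blocked at P.
Path 5: J → P ← Y → C ← G
  Y is a fork here and Y is conditioned on, so the path is blocked at Y.
Path 6: J → P ← Y ← G
  Y is a chain here and Y is conditioned on, so the path is blocked at Y.
Because an active path exists, J and G are not d-separated.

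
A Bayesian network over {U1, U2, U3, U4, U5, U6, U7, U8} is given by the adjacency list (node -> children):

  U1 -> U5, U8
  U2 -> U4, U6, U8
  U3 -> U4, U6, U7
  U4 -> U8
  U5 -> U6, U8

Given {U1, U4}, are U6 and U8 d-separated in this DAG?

6 paths connect U6 and U8; each must be blocked for d-separation to hold:
  1. U6 ← U3 → U4 ← U2 → U8 — U3:fork[open]; U4:collider[open]; U2:fork[open] ⇒ active
  2. U6 ← U3 → U4 → U8 — U3:fork[open]; U4:chain[blocks] ⇒ blocked
  3. U6 ← U5 ← U1 → U8 — U5:chain[open]; U1:fork[blocks] ⇒ blocked
  4. U6 ← U5 → U8 — U5:fork[open] ⇒ active
  5. U6 ← U2 → U4 → U8 — U2:fork[open]; U4:chain[blocks] ⇒ blocked
  6. U6 ← U2 → U8 — U2:fork[open] ⇒ active
Because an active path exists, U6 and U8 are not d-separated.

No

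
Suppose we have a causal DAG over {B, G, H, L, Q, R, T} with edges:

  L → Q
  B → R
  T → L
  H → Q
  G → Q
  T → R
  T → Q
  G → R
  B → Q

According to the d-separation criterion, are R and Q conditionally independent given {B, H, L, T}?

No

Enumerating the 4 paths from R to Q and testing each for blocking by {B, H, L, T}:
  1. R ← B → Q — B:fork[blocks] ⇒ blocked
  2. R ← T → L → Q — T:fork[blocks]; L:chain[blocks] ⇒ blocked
  3. R ← T → Q — T:fork[blocks] ⇒ blocked
  4. R ← G → Q — G:fork[open] ⇒ active
At least one path is unblocked, so d-separation fails.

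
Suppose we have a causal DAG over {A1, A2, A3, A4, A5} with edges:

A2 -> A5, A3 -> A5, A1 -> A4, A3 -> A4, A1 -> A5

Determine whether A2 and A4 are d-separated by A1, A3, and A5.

Yes

There are 2 undirected paths between A2 and A4; checking each against the conditioning set {A1, A3, A5}:
  1. A2 → A5 ← A1 → A4 — A5:collider[open]; A1:fork[blocks] ⇒ blocked
  2. A2 → A5 ← A3 → A4 — A5:collider[open]; A3:fork[blocks] ⇒ blocked
Every path is blocked, so A2 and A4 are d-separated given {A1, A3, A5}.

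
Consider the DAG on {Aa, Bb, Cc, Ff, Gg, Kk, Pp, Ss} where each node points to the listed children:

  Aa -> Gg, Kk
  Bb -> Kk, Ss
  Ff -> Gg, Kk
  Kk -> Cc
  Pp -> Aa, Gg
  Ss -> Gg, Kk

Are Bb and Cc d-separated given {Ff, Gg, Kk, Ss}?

Yes

Enumerating the 5 paths from Bb to Cc and testing each for blocking by {Ff, Gg, Kk, Ss}:
  1. Bb → Ss → Gg ← Ff → Kk → Cc — Ss:chain[blocks]; Gg:collider[open]; Ff:fork[blocks]; Kk:chain[blocks] ⇒ blocked
  2. Bb → Ss → Gg ← Aa → Kk → Cc — Ss:chain[blocks]; Gg:collider[open]; Aa:fork[open]; Kk:chain[blocks] ⇒ blocked
  3. Bb → Ss → Gg ← Pp → Aa → Kk → Cc — Ss:chain[blocks]; Gg:collider[open]; Pp:fork[open]; Aa:chain[open]; Kk:chain[blocks] ⇒ blocked
  4. Bb → Ss → Kk → Cc — Ss:chain[blocks]; Kk:chain[blocks] ⇒ blocked
  5. Bb → Kk → Cc — Kk:chain[blocks] ⇒ blocked
Since every path is blocked, d-separation holds.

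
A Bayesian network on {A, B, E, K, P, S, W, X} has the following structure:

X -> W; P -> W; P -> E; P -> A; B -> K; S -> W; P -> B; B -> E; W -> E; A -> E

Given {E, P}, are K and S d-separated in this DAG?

No

6 paths connect K and S; each must be blocked for d-separation to hold:
Path 1: K ← B ← P → E ← W ← S
  P is a fork here and P is conditioned on, so the path is blocked at P.
Path 2: K ← B ← P → A → E ← W ← S
  P is a fork here and P is conditioned on, so the path is blocked at P.
Path 3: K ← B ← P → W ← S
  P is a fork here and P is conditioned on, so the path is blocked at P.
Path 4: K ← B → E ← P → W ← S
  P is a fork here and P is conditioned on, so the path is blocked at P.
Path 5: K ← B → E ← A ← P → W ← S
  P is a fork here and P is conditioned on, so the path is blocked at P.
Path 6: K ← B → E ← W ← S
  B is a fork and B is not conditioned on; E is a collider and E is conditioned on, which opens it; W is a chain and W is not conditioned on — no node blocks this path, so it is active.
Since the path K ← B → E ← W ← S is active, K and S are not d-separated given {E, P}.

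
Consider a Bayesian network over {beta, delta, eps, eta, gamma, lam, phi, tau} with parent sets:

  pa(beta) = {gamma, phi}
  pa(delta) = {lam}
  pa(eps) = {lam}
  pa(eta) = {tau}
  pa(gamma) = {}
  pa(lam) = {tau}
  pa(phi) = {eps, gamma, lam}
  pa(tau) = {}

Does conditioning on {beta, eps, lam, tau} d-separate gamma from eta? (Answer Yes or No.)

We examine all 4 paths between gamma and eta:
  1. gamma → phi ← lam ← tau → eta — phi:collider[open]; lam:chain[blocks]; tau:fork[blocks] ⇒ blocked
  2. gamma → phi ← eps ← lam ← tau → eta — phi:collider[open]; eps:chain[blocks]; lam:chain[blocks]; tau:fork[blocks] ⇒ blocked
  3. gamma → beta ← phi ← lam ← tau → eta — beta:collider[open]; phi:chain[open]; lam:chain[blocks]; tau:fork[blocks] ⇒ blocked
  4. gamma → beta ← phi ← eps ← lam ← tau → eta — beta:collider[open]; phi:chain[open]; eps:chain[blocks]; lam:chain[blocks]; tau:fork[blocks] ⇒ blocked
Since every path is blocked, d-separation holds.

Yes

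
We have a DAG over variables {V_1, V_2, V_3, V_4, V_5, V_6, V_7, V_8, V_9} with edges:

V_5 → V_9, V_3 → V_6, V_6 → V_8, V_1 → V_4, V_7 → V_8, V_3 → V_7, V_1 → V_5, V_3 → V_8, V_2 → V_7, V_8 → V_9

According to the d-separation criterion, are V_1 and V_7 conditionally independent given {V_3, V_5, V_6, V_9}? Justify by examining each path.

Enumerating the 3 paths from V_1 to V_7 and testing each for blocking by {V_3, V_5, V_6, V_9}:
Path 1: V_1 → V_5 → V_9 ← V_8 ← V_6 ← V_3 → V_7
  V_5 is a chain here and V_5 is conditioned on, so the path is blocked at V_5.
Path 2: V_1 → V_5 → V_9 ← V_8 ← V_3 → V_7
  V_5 is a chain here and V_5 is conditioned on, so the path is blocked at V_5.
Path 3: V_1 → V_5 → V_9 ← V_8 ← V_7
  V_5 is a chain here and V_5 is conditioned on, so the path is blocked at V_5.
Since every path is blocked, d-separation holds.

Yes — V_1 and V_7 are d-separated given {V_3, V_5, V_6, V_9}.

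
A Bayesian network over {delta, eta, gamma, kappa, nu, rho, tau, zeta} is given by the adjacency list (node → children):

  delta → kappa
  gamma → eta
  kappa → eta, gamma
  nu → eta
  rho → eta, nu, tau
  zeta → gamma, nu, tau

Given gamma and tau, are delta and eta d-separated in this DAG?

There are 6 undirected paths between delta and eta; checking each against the conditioning set {gamma, tau}:
Path 1: delta → kappa → eta
  kappa is a chain and kappa is not conditioned on — no node blocks this path, so it is active.
Path 2: delta → kappa → gamma ← zeta → tau ← rho → eta
  kappa is a chain and kappa is not conditioned on; gamma is a collider and gamma is conditioned on, which opens it; zeta is a fork and zeta is not conditioned on; tau is a collider and tau is conditioned on, which opens it; rho is a fork and rho is not conditioned on — no node blocks this path, so it is active.
Path 3: delta → kappa → gamma ← zeta → tau ← rho → nu → eta
  kappa is a chain and kappa is not conditioned on; gamma is a collider and gamma is conditioned on, which opens it; zeta is a fork and zeta is not conditioned on; tau is a collider and tau is conditioned on, which opens it; rho is a fork and rho is not conditioned on; nu is a chain and nu is not conditioned on — no node blocks this path, so it is active.
Path 4: delta → kappa → gamma ← zeta → nu ← rho → eta
  nu is a collider here and neither nu nor any of its descendants is conditioned on, so the collider stays closed — the path is blocked at nu.
Path 5: delta → kappa → gamma ← zeta → nu → eta
  kappa is a chain and kappa is not conditioned on; gamma is a collider and gamma is conditioned on, which opens it; zeta is a fork and zeta is not conditioned on; nu is a chain and nu is not conditioned on — no node blocks this path, so it is active.
Path 6: delta → kappa → gamma → eta
  gamma is a chain here and gamma is conditioned on, so the path is blocked at gamma.
Since the path delta → kappa → eta is active, delta and eta are not d-separated given {gamma, tau}.

No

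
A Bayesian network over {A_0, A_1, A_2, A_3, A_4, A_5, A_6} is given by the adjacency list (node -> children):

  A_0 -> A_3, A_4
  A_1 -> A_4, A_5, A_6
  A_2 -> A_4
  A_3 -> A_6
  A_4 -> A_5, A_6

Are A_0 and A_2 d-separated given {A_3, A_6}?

No — A_0 and A_2 are not d-separated given {A_3, A_6}.

4 paths connect A_0 and A_2; each must be blocked for d-separation to hold:
Path 1: A_0 → A_3 → A_6 ← A_1 → A_5 ← A_4 ← A_2
  A_3 is a chain here and A_3 is conditioned on, so the path is blocked at A_3.
Path 2: A_0 → A_3 → A_6 ← A_1 → A_4 ← A_2
  A_3 is a chain here and A_3 is conditioned on, so the path is blocked at A_3.
Path 3: A_0 → A_3 → A_6 ← A_4 ← A_2
  A_3 is a chain here and A_3 is conditioned on, so the path is blocked at A_3.
Path 4: A_0 → A_4 ← A_2
  A_4 is a collider and its descendant A_6 is conditioned on, which opens it — no node blocks this path, so it is active.
At least one path is unblocked, so d-separation fails.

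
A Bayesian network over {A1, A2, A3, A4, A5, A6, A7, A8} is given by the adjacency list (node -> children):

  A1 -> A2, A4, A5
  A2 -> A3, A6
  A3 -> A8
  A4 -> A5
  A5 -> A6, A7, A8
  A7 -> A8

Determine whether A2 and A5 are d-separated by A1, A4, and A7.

Yes — A2 and A5 are d-separated given {A1, A4, A7}.

There are 5 undirected paths between A2 and A5; checking each against the conditioning set {A1, A4, A7}:
Path 1: A2 ← A1 → A4 → A5
  A1 is a fork here and A1 is conditioned on, so the path is blocked at A1.
Path 2: A2 ← A1 → A5
  A1 is a fork here and A1 is conditioned on, so the path is blocked at A1.
Path 3: A2 → A6 ← A5
  A6 is a collider here and neither A6 nor any of its descendants is conditioned on, so the collider stays closed — the path is blocked at A6.
Path 4: A2 → A3 → A8 ← A7 ← A5
  A8 is a collider here and neither A8 nor any of its descendants is conditioned on, so the collider stays closed — the path is blocked at A8.
Path 5: A2 → A3 → A8 ← A5
  A8 is a collider here and neither A8 nor any of its descendants is conditioned on, so the collider stays closed — the path is blocked at A8.
Since every path is blocked, d-separation holds.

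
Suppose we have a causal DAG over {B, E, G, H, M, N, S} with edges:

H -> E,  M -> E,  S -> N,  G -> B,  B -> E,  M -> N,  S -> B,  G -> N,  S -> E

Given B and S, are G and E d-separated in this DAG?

Yes

We examine all 6 paths between G and E:
  1. G → B ← S → E — B:collider[open]; S:fork[blocks] ⇒ blocked
  2. G → B ← S → N ← M → E — B:collider[open]; S:fork[blocks]; N:collider[blocks]; M:fork[open] ⇒ blocked
  3. G → B → E — B:chain[blocks] ⇒ blocked
  4. G → N ← S → B → E — N:collider[blocks]; S:fork[blocks]; B:chain[blocks] ⇒ blocked
  5. G → N ← S → E — N:collider[blocks]; S:fork[blocks] ⇒ blocked
  6. G → N ← M → E — N:collider[blocks]; M:fork[open] ⇒ blocked
Since every path is blocked, d-separation holds.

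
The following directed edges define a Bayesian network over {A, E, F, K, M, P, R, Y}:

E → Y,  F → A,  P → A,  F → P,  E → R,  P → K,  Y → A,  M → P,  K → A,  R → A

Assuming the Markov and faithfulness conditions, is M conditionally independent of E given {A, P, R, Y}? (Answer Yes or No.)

There are 6 undirected paths between M and E; checking each against the conditioning set {A, P, R, Y}:
Path 1: M → P → A ← Y ← E
  P is a chain here and P is conditioned on, so the path is blocked at P.
Path 2: M → P → A ← R ← E
  P is a chain here and P is conditioned on, so the path is blocked at P.
Path 3: M → P ← F → A ← Y ← E
  Y is a chain here and Y is conditioned on, so the path is blocked at Y.
Path 4: M → P ← F → A ← R ← E
  R is a chain here and R is conditioned on, so the path is blocked at R.
Path 5: M → P → K → A ← Y ← E
  P is a chain here and P is conditioned on, so the path is blocked at P.
Path 6: M → P → K → A ← R ← E
  P is a chain here and P is conditioned on, so the path is blocked at P.
Since every path is blocked, d-separation holds.

Yes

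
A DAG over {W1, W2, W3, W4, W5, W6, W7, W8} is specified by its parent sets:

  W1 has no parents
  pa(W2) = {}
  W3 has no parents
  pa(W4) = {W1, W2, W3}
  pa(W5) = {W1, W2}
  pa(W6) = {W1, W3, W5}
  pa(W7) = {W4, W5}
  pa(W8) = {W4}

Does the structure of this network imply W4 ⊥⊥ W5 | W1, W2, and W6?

There are 6 undirected paths between W4 and W5; checking each against the conditioning set {W1, W2, W6}:
  1. W4 ← W3 → W6 ← W5 — W3:fork[open]; W6:collider[open] ⇒ active
  2. W4 ← W3 → W6 ← W1 → W5 — W3:fork[open]; W6:collider[open]; W1:fork[blocks] ⇒ blocked
  3. W4 → W7 ← W5 — W7:collider[blocks] ⇒ blocked
  4. W4 ← W1 → W5 — W1:fork[blocks] ⇒ blocked
  5. W4 ← W1 → W6 ← W5 — W1:fork[blocks]; W6:collider[open] ⇒ blocked
  6. W4 ← W2 → W5 — W2:fork[blocks] ⇒ blocked
Since the path W4 ← W3 → W6 ← W5 is active, W4 and W5 are not d-separated given {W1, W2, W6}.

No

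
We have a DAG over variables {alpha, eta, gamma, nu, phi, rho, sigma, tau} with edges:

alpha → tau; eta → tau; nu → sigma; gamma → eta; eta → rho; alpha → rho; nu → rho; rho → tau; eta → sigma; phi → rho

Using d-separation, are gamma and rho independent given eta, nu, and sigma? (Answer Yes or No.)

Yes

4 paths connect gamma and rho; each must be blocked for d-separation to hold:
  1. gamma → eta → sigma ← nu → rho — eta:chain[blocks]; sigma:collider[open]; nu:fork[blocks] ⇒ blocked
  2. gamma → eta → tau ← alpha → rho — eta:chain[blocks]; tau:collider[blocks]; alpha:fork[open] ⇒ blocked
  3. gamma → eta → tau ← rho — eta:chain[blocks]; tau:collider[blocks] ⇒ blocked
  4. gamma → eta → rho — eta:chain[blocks] ⇒ blocked
Since every path is blocked, d-separation holds.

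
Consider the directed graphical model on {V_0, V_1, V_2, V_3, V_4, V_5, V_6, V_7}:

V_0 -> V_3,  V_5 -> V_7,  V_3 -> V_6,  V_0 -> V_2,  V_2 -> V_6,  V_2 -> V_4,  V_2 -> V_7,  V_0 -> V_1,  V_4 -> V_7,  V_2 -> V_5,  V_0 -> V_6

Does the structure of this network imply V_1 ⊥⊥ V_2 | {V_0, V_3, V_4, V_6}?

3 paths connect V_1 and V_2; each must be blocked for d-separation to hold:
Path 1: V_1 ← V_0 → V_2
  V_0 is a fork here and V_0 is conditioned on, so the path is blocked at V_0.
Path 2: V_1 ← V_0 → V_3 → V_6 ← V_2
  V_0 is a fork here and V_0 is conditioned on, so the path is blocked at V_0.
Path 3: V_1 ← V_0 → V_6 ← V_2
  V_0 is a fork here and V_0 is conditioned on, so the path is blocked at V_0.
All paths are blocked; V_1 ⊥ V_2 | {V_0, V_3, V_4, V_6} holds.

Yes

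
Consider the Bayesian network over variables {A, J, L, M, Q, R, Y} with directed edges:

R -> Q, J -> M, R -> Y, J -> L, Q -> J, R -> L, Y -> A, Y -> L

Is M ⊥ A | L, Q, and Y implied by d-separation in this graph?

4 paths connect M and A; each must be blocked for d-separation to hold:
  1. M ← J ← Q ← R → L ← Y → A — J:chain[open]; Q:chain[blocks]; R:fork[open]; L:collider[open]; Y:fork[blocks] ⇒ blocked
  2. M ← J ← Q ← R → Y → A — J:chain[open]; Q:chain[blocks]; R:fork[open]; Y:chain[blocks] ⇒ blocked
  3. M ← J → L ← Y → A — J:fork[open]; L:collider[open]; Y:fork[blocks] ⇒ blocked
  4. M ← J → L ← R → Y → A — J:fork[open]; L:collider[open]; R:fork[open]; Y:chain[blocks] ⇒ blocked
All paths are blocked; M ⊥ A | {L, Q, Y} holds.

Yes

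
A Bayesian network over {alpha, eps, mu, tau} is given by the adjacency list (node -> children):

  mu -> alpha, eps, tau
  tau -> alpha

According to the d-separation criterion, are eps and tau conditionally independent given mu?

Yes

Enumerating the 2 paths from eps to tau and testing each for blocking by {mu}:
Path 1: eps ← mu → tau
  mu is a fork here and mu is conditioned on, so the path is blocked at mu.
Path 2: eps ← mu → alpha ← tau
  mu is a fork here and mu is conditioned on, so the path is blocked at mu.
Since every path is blocked, d-separation holds.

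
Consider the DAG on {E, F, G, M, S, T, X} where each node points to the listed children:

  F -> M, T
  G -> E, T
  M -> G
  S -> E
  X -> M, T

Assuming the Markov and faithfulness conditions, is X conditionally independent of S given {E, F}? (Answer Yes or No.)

No

There are 4 undirected paths between X and S; checking each against the conditioning set {E, F}:
Path 1: X → M ← F → T ← G → E ← S
  F is a fork here and F is conditioned on, so the path is blocked at F.
Path 2: X → M → G → E ← S
  M is a chain and M is not conditioned on; G is a chain and G is not conditioned on; E is a collider and E is conditioned on, which opens it — no node blocks this path, so it is active.
Path 3: X → T ← F → M → G → E ← S
  T is a collider here and neither T nor any of its descendants is conditioned on, so the collider stays closed — the path is blocked at T.
Path 4: X → T ← G → E ← S
  T is a collider here and neither T nor any of its descendants is conditioned on, so the collider stays closed — the path is blocked at T.
Because an active path exists, X and S are not d-separated.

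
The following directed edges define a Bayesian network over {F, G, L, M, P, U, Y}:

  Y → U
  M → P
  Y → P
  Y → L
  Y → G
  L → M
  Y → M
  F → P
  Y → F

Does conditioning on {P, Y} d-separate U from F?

Enumerating the 4 paths from U to F and testing each for blocking by {P, Y}:
Path 1: U ← Y → M → P ← F
  Y is a fork here and Y is conditioned on, so the path is blocked at Y.
Path 2: U ← Y → L → M → P ← F
  Y is a fork here and Y is conditioned on, so the path is blocked at Y.
Path 3: U ← Y → F
  Y is a fork here and Y is conditioned on, so the path is blocked at Y.
Path 4: U ← Y → P ← F
  Y is a fork here and Y is conditioned on, so the path is blocked at Y.
All paths are blocked; U ⊥ F | {P, Y} holds.

Yes — U and F are d-separated given {P, Y}.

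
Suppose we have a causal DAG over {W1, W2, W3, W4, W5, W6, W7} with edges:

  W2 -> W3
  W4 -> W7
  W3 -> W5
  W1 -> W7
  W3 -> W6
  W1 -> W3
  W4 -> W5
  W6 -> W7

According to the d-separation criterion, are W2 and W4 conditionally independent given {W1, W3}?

Yes

We examine all 3 paths between W2 and W4:
Path 1: W2 → W3 → W6 → W7 ← W4
  W3 is a chain here and W3 is conditioned on, so the path is blocked at W3.
Path 2: W2 → W3 → W5 ← W4
  W3 is a chain here and W3 is conditioned on, so the path is blocked at W3.
Path 3: W2 → W3 ← W1 → W7 ← W4
  W1 is a fork here and W1 is conditioned on, so the path is blocked at W1.
Every path is blocked, so W2 and W4 are d-separated given {W1, W3}.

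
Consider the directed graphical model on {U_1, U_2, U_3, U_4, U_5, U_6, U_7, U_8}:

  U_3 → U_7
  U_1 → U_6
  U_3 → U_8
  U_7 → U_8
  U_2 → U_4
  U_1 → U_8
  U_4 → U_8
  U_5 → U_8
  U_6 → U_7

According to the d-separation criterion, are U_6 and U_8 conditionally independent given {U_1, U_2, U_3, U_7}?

We examine all 3 paths between U_6 and U_8:
Path 1: U_6 ← U_1 → U_8
  U_1 is a fork here and U_1 is conditioned on, so the path is blocked at U_1.
Path 2: U_6 → U_7 → U_8
  U_7 is a chain here and U_7 is conditioned on, so the path is blocked at U_7.
Path 3: U_6 → U_7 ← U_3 → U_8
  U_3 is a fork here and U_3 is conditioned on, so the path is blocked at U_3.
Every path is blocked, so U_6 and U_8 are d-separated given {U_1, U_2, U_3, U_7}.

Yes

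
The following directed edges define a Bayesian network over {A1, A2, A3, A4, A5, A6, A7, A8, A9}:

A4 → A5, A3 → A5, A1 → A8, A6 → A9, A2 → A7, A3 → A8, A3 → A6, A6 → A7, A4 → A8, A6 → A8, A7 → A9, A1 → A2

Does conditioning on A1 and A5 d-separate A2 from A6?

Yes — A2 and A6 are d-separated given {A1, A5}.

Enumerating the 5 paths from A2 to A6 and testing each for blocking by {A1, A5}:
Path 1: A2 ← A1 → A8 ← A4 → A5 ← A3 → A6
  A1 is a fork here and A1 is conditioned on, so the path is blocked at A1.
Path 2: A2 ← A1 → A8 ← A3 → A6
  A1 is a fork here and A1 is conditioned on, so the path is blocked at A1.
Path 3: A2 ← A1 → A8 ← A6
  A1 is a fork here and A1 is conditioned on, so the path is blocked at A1.
Path 4: A2 → A7 → A9 ← A6
  A9 is a collider here and neither A9 nor any of its descendants is conditioned on, so the collider stays closed — the path is blocked at A9.
Path 5: A2 → A7 ← A6
  A7 is a collider here and neither A7 nor any of its descendants is conditioned on, so the collider stays closed — the path is blocked at A7.
All paths are blocked; A2 ⊥ A6 | {A1, A5} holds.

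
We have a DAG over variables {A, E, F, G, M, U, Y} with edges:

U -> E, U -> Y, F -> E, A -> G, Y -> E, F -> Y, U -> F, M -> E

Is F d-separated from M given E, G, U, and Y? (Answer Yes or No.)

No — F and M are not d-separated given {E, G, U, Y}.

There are 5 undirected paths between F and M; checking each against the conditioning set {E, G, U, Y}:
Path 1: F → Y ← U → E ← M
  U is a fork here and U is conditioned on, so the path is blocked at U.
Path 2: F → Y → E ← M
  Y is a chain here and Y is conditioned on, so the path is blocked at Y.
Path 3: F ← U → Y → E ← M
  U is a fork here and U is conditioned on, so the path is blocked at U.
Path 4: F ← U → E ← M
  U is a fork here and U is conditioned on, so the path is blocked at U.
Path 5: F → E ← M
  E is a collider and E is conditioned on, which opens it — no node blocks this path, so it is active.
Since the path F → E ← M is active, F and M are not d-separated given {E, G, U, Y}.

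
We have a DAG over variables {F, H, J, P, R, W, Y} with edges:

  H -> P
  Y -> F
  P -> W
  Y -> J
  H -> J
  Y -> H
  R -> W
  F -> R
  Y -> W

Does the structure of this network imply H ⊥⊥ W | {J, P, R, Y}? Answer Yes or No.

We examine all 5 paths between H and W:
Path 1: H → J ← Y → W
  Y is a fork here and Y is conditioned on, so the path is blocked at Y.
Path 2: H → J ← Y → F → R → W
  Y is a fork here and Y is conditioned on, so the path is blocked at Y.
Path 3: H → P → W
  P is a chain here and P is conditioned on, so the path is blocked at P.
Path 4: H ← Y → W
  Y is a fork here and Y is conditioned on, so the path is blocked at Y.
Path 5: H ← Y → F → R → W
  Y is a fork here and Y is conditioned on, so the path is blocked at Y.
Since every path is blocked, d-separation holds.

Yes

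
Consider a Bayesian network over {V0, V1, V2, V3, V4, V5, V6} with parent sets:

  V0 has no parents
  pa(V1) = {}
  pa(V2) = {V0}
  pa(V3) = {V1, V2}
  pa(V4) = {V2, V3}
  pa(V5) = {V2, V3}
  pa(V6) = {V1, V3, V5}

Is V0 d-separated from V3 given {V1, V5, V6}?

5 paths connect V0 and V3; each must be blocked for d-separation to hold:
  1. V0 → V2 → V3 — V2:chain[open] ⇒ active
  2. V0 → V2 → V4 ← V3 — V2:chain[open]; V4:collider[blocks] ⇒ blocked
  3. V0 → V2 → V5 → V6 ← V1 → V3 — V2:chain[open]; V5:chain[blocks]; V6:collider[open]; V1:fork[blocks] ⇒ blocked
  4. V0 → V2 → V5 → V6 ← V3 — V2:chain[open]; V5:chain[blocks]; V6:collider[open] ⇒ blocked
  5. V0 → V2 → V5 ← V3 — V2:chain[open]; V5:collider[open] ⇒ active
Since the path V0 → V2 → V3 is active, V0 and V3 are not d-separated given {V1, V5, V6}.

No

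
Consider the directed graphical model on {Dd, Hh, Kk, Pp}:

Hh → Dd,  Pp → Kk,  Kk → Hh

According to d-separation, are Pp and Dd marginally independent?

The only undirected path from Pp to Dd is:
  1. Pp → Kk → Hh → Dd — Kk:chain[open]; Hh:chain[open] ⇒ active
Because an active path exists, Pp and Dd are not d-separated.

No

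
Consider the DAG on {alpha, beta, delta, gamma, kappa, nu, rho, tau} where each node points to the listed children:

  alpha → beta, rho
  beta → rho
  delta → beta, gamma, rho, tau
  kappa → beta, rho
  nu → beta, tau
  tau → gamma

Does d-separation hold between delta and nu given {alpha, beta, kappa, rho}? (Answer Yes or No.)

Enumerating the 6 paths from delta to nu and testing each for blocking by {alpha, beta, kappa, rho}:
  1. delta → beta ← nu — beta:collider[open] ⇒ active
  2. delta → tau ← nu — tau:collider[blocks] ⇒ blocked
  3. delta → gamma ← tau ← nu — gamma:collider[blocks]; tau:chain[open] ⇒ blocked
  4. delta → rho ← beta ← nu — rho:collider[open]; beta:chain[blocks] ⇒ blocked
  5. delta → rho ← kappa → beta ← nu — rho:collider[open]; kappa:fork[blocks]; beta:collider[open] ⇒ blocked
  6. delta → rho ← alpha → beta ← nu — rho:collider[open]; alpha:fork[blocks]; beta:collider[open] ⇒ blocked
At least one path is unblocked, so d-separation fails.

No — delta and nu are not d-separated given {alpha, beta, kappa, rho}.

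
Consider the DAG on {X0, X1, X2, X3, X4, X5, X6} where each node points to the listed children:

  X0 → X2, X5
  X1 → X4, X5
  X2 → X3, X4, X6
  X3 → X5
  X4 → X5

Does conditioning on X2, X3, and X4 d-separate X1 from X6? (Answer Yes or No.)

Yes — X1 and X6 are d-separated given {X2, X3, X4}.

We examine all 6 paths between X1 and X6:
  1. X1 → X5 ← X4 ← X2 → X6 — X5:collider[blocks]; X4:chain[blocks]; X2:fork[blocks] ⇒ blocked
  2. X1 → X5 ← X3 ← X2 → X6 — X5:collider[blocks]; X3:chain[blocks]; X2:fork[blocks] ⇒ blocked
  3. X1 → X5 ← X0 → X2 → X6 — X5:collider[blocks]; X0:fork[open]; X2:chain[blocks] ⇒ blocked
  4. X1 → X4 → X5 ← X3 ← X2 → X6 — X4:chain[blocks]; X5:collider[blocks]; X3:chain[blocks]; X2:fork[blocks] ⇒ blocked
  5. X1 → X4 → X5 ← X0 → X2 → X6 — X4:chain[blocks]; X5:collider[blocks]; X0:fork[open]; X2:chain[blocks] ⇒ blocked
  6. X1 → X4 ← X2 → X6 — X4:collider[open]; X2:fork[blocks] ⇒ blocked
Every path is blocked, so X1 and X6 are d-separated given {X2, X3, X4}.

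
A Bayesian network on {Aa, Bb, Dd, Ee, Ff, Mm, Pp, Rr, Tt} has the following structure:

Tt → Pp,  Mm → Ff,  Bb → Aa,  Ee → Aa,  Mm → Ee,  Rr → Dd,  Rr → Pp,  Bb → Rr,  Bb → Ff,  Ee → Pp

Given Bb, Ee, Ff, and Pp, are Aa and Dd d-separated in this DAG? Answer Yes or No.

Yes

There are 4 undirected paths between Aa and Dd; checking each against the conditioning set {Bb, Ee, Ff, Pp}:
  1. Aa ← Bb → Ff ← Mm → Ee → Pp ← Rr → Dd — Bb:fork[blocks]; Ff:collider[open]; Mm:fork[open]; Ee:chain[blocks]; Pp:collider[open]; Rr:fork[open] ⇒ blocked
  2. Aa ← Bb → Rr → Dd — Bb:fork[blocks]; Rr:chain[open] ⇒ blocked
  3. Aa ← Ee ← Mm → Ff ← Bb → Rr → Dd — Ee:chain[blocks]; Mm:fork[open]; Ff:collider[open]; Bb:fork[blocks]; Rr:chain[open] ⇒ blocked
  4. Aa ← Ee → Pp ← Rr → Dd — Ee:fork[blocks]; Pp:collider[open]; Rr:fork[open] ⇒ blocked
Every path is blocked, so Aa and Dd are d-separated given {Bb, Ee, Ff, Pp}.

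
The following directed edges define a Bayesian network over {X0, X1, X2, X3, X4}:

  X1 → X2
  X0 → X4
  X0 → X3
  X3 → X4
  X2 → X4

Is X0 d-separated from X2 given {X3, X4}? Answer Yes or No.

No

We examine all 2 paths between X0 and X2:
Path 1: X0 → X4 ← X2
  X4 is a collider and X4 is conditioned on, which opens it — no node blocks this path, so it is active.
Path 2: X0 → X3 → X4 ← X2
  X3 is a chain here and X3 is conditioned on, so the path is blocked at X3.
Because an active path exists, X0 and X2 are not d-separated.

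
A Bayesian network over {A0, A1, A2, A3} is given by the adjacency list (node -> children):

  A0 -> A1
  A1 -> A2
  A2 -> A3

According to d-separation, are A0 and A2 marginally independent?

No — A0 and A2 are not d-separated given ∅.

The only undirected path from A0 to A2 is:
Path 1: A0 → A1 → A2
  A1 is a chain and A1 is not conditioned on — no node blocks this path, so it is active.
Because an active path exists, A0 and A2 are not d-separated.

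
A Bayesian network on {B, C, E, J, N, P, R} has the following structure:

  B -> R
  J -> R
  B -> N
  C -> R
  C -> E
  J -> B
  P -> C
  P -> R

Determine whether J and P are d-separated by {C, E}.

Yes — J and P are d-separated given {C, E}.

Enumerating the 4 paths from J to P and testing each for blocking by {C, E}:
  1. J → R ← C ← P — R:collider[blocks]; C:chain[blocks] ⇒ blocked
  2. J → R ← P — R:collider[blocks] ⇒ blocked
  3. J → B → R ← C ← P — B:chain[open]; R:collider[blocks]; C:chain[blocks] ⇒ blocked
  4. J → B → R ← P — B:chain[open]; R:collider[blocks] ⇒ blocked
All paths are blocked; J ⊥ P | {C, E} holds.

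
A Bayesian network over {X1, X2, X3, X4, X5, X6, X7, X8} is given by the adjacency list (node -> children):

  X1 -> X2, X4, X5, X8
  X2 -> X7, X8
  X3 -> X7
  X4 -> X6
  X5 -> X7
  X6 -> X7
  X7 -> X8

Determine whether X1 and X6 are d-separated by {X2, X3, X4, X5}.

Yes

Enumerating the 6 paths from X1 to X6 and testing each for blocking by {X2, X3, X4, X5}:
  1. X1 → X4 → X6 — X4:chain[blocks] ⇒ blocked
  2. X1 → X5 → X7 ← X6 — X5:chain[blocks]; X7:collider[blocks] ⇒ blocked
  3. X1 → X2 → X8 ← X7 ← X6 — X2:chain[blocks]; X8:collider[blocks]; X7:chain[open] ⇒ blocked
  4. X1 → X2 → X7 ← X6 — X2:chain[blocks]; X7:collider[blocks] ⇒ blocked
  5. X1 → X8 ← X2 → X7 ← X6 — X8:collider[blocks]; X2:fork[blocks]; X7:collider[blocks] ⇒ blocked
  6. X1 → X8 ← X7 ← X6 — X8:collider[blocks]; X7:chain[open] ⇒ blocked
Every path is blocked, so X1 and X6 are d-separated given {X2, X3, X4, X5}.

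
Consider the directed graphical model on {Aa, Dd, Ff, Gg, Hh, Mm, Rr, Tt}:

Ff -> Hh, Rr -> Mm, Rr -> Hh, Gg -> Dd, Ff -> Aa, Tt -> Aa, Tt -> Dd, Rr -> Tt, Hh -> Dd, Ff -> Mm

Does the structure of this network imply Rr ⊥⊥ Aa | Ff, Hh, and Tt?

There are 6 undirected paths between Rr and Aa; checking each against the conditioning set {Ff, Hh, Tt}:
  1. Rr → Tt → Aa — Tt:chain[blocks] ⇒ blocked
  2. Rr → Tt → Dd ← Hh ← Ff → Aa — Tt:chain[blocks]; Dd:collider[blocks]; Hh:chain[blocks]; Ff:fork[blocks] ⇒ blocked
  3. Rr → Mm ← Ff → Hh → Dd ← Tt → Aa — Mm:collider[blocks]; Ff:fork[blocks]; Hh:chain[blocks]; Dd:collider[blocks]; Tt:fork[blocks] ⇒ blocked
  4. Rr → Mm ← Ff → Aa — Mm:collider[blocks]; Ff:fork[blocks] ⇒ blocked
  5. Rr → Hh ← Ff → Aa — Hh:collider[open]; Ff:fork[blocks] ⇒ blocked
  6. Rr → Hh → Dd ← Tt → Aa — Hh:chain[blocks]; Dd:collider[blocks]; Tt:fork[blocks] ⇒ blocked
Since every path is blocked, d-separation holds.

Yes — Rr and Aa are d-separated given {Ff, Hh, Tt}.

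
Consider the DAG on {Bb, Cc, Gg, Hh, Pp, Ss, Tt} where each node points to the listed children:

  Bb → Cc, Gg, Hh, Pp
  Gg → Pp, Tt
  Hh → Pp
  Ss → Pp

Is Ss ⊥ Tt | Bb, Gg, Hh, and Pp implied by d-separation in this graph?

There are 3 undirected paths between Ss and Tt; checking each against the conditioning set {Bb, Gg, Hh, Pp}:
  1. Ss → Pp ← Hh ← Bb → Gg → Tt — Pp:collider[open]; Hh:chain[blocks]; Bb:fork[blocks]; Gg:chain[blocks] ⇒ blocked
  2. Ss → Pp ← Bb → Gg → Tt — Pp:collider[open]; Bb:fork[blocks]; Gg:chain[blocks] ⇒ blocked
  3. Ss → Pp ← Gg → Tt — Pp:collider[open]; Gg:fork[blocks] ⇒ blocked
Since every path is blocked, d-separation holds.

Yes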